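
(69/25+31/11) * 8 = 12272/275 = 44.63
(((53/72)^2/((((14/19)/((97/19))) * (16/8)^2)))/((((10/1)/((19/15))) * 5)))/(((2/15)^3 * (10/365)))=377920051/1032192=366.13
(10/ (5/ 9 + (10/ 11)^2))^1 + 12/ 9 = 8.57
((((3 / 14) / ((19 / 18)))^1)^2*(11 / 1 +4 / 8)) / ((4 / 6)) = 50301 / 70756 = 0.71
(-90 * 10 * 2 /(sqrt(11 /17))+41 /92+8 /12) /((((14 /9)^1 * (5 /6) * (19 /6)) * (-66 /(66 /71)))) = -8289 /2171890+58320 * sqrt(187) /103873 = 7.67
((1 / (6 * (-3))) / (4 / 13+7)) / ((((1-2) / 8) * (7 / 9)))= 52 / 665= 0.08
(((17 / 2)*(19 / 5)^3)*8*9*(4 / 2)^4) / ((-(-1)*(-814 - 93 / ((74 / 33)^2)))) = -645.42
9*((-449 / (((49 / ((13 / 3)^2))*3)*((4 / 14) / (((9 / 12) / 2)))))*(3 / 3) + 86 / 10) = -336061 / 560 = -600.11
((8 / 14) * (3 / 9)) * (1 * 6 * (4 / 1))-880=-6128 / 7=-875.43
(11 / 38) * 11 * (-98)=-5929 / 19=-312.05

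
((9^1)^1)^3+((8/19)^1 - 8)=721.42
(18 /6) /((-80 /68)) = -51 /20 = -2.55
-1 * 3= -3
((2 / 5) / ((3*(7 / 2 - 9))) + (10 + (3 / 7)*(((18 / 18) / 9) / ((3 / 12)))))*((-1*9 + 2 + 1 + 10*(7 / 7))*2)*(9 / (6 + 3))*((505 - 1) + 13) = 1471664 / 35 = 42047.54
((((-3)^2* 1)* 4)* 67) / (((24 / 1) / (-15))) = -3015 / 2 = -1507.50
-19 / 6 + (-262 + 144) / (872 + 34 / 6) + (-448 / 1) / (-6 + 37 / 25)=171044537 / 1785174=95.81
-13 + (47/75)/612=-13.00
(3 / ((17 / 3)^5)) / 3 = 243 / 1419857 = 0.00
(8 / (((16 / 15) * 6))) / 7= 0.18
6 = 6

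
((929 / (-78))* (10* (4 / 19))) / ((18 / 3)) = -9290 / 2223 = -4.18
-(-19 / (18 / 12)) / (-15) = -38 / 45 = -0.84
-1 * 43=-43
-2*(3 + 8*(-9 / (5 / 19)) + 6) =529.20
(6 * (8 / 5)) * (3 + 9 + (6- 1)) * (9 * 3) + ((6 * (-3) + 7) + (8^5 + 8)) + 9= 185902 / 5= 37180.40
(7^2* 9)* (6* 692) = 1831032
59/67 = 0.88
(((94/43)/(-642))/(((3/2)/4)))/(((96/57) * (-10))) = 893/1656360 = 0.00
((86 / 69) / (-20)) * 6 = -0.37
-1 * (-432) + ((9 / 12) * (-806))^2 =1463409 / 4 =365852.25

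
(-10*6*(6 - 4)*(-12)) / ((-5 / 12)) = -3456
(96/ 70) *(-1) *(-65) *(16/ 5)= 9984/ 35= 285.26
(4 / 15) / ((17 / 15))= 4 / 17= 0.24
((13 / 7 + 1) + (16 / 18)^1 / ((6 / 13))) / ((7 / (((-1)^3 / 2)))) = -452 / 1323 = -0.34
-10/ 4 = -5/ 2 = -2.50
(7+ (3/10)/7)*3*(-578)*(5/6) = -142477/14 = -10176.93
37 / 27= 1.37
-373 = -373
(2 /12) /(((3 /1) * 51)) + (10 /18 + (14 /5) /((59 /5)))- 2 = -65323 /54162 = -1.21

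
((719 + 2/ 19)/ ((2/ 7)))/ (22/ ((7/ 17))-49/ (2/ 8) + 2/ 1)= -669487/ 37392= -17.90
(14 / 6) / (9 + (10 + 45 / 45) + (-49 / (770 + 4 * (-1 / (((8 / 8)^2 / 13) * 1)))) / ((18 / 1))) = 30156 / 258431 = 0.12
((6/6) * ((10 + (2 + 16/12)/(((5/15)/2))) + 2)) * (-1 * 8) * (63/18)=-896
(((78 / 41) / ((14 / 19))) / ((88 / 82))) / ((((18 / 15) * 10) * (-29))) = -247 / 35728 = -0.01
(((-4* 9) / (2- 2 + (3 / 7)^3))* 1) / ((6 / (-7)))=4802 / 9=533.56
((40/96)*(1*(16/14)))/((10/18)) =6/7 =0.86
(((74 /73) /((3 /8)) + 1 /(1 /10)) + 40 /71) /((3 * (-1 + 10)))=206282 /419823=0.49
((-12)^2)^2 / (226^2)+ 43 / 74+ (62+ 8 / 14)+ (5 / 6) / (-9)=5667099794 / 89293617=63.47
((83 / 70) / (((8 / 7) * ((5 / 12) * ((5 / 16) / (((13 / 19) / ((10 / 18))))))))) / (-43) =-0.23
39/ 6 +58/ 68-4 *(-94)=6517/ 17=383.35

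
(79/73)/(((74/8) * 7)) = 316/18907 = 0.02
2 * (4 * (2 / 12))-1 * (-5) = 19 / 3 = 6.33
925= 925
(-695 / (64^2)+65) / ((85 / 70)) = 53.39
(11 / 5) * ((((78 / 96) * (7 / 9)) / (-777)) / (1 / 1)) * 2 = -0.00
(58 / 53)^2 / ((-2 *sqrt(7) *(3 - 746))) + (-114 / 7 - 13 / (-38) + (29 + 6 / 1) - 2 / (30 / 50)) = 1682 *sqrt(7) / 14609609 + 12547 / 798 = 15.72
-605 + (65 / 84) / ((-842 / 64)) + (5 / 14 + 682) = 77.30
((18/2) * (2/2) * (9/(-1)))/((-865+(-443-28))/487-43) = 39447/22277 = 1.77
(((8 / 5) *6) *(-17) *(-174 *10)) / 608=8874 / 19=467.05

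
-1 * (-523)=523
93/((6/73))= 2263/2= 1131.50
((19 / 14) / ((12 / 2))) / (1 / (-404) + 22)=1919 / 186627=0.01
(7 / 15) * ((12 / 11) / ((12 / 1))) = 7 / 165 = 0.04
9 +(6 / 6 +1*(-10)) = 0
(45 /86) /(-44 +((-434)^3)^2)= 45 /574694218795089592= 0.00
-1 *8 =-8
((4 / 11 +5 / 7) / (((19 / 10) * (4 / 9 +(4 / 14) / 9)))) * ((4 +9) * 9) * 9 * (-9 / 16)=-2359773 / 3344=-705.67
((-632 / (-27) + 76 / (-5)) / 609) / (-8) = -277 / 164430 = -0.00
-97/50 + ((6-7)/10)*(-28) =43/50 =0.86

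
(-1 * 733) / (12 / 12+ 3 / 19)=-13927 / 22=-633.05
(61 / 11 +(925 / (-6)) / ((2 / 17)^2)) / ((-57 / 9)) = 2939111 / 1672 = 1757.84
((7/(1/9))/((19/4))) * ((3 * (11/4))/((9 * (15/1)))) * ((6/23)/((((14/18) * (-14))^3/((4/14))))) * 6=-72171/257063065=-0.00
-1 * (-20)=20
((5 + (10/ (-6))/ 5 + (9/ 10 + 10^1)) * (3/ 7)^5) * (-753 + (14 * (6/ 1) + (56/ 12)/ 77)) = -55668735/ 369754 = -150.56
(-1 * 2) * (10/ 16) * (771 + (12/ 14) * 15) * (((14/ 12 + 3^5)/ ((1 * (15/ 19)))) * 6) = -50910215/ 28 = -1818221.96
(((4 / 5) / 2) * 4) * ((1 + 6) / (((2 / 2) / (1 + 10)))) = 616 / 5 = 123.20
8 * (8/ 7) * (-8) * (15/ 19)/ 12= -640/ 133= -4.81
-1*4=-4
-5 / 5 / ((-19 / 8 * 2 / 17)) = 68 / 19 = 3.58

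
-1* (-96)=96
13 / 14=0.93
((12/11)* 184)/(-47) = -2208/517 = -4.27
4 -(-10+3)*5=39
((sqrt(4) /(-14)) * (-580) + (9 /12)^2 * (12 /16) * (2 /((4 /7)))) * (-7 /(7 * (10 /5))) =-42.17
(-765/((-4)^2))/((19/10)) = -3825/152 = -25.16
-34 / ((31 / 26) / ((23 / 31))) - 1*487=-488339 / 961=-508.16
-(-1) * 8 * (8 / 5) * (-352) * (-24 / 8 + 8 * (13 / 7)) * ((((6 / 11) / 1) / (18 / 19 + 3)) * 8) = -51675136 / 875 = -59057.30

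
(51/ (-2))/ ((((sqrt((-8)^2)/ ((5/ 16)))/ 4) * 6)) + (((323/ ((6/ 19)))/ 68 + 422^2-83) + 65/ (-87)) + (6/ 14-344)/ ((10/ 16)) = 13833745147/ 77952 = 177464.92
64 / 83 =0.77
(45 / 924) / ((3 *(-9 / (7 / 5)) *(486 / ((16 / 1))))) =-2 / 24057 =-0.00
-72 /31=-2.32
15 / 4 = 3.75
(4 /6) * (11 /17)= 22 /51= 0.43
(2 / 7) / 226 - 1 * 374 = -374.00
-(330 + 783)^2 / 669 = -412923 / 223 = -1851.67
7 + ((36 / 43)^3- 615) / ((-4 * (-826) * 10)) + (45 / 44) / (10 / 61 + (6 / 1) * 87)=803432513304199 / 115049519874520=6.98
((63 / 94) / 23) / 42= 3 / 4324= 0.00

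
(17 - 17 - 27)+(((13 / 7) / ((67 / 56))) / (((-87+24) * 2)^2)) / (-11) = -78979157 / 2925153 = -27.00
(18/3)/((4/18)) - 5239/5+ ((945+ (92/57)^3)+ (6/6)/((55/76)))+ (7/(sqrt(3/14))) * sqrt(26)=-715167109/10185615+ 14 * sqrt(273)/3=6.89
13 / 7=1.86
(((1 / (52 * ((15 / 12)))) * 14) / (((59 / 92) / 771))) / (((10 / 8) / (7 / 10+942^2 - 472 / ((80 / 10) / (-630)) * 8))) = 23529769877712 / 95875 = 245421328.58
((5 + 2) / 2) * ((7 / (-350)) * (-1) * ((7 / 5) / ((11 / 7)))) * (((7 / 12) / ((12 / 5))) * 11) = 2401 / 14400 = 0.17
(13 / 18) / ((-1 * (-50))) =13 / 900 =0.01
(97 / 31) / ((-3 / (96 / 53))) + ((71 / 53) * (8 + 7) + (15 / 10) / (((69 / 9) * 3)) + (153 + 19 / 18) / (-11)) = 15956884 / 3741111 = 4.27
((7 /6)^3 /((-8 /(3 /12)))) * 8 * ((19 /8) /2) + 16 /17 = 110395 /235008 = 0.47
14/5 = 2.80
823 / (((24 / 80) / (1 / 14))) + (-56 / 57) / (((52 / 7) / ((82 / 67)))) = 195.79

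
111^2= 12321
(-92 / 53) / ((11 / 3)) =-0.47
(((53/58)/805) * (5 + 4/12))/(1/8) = 3392/70035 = 0.05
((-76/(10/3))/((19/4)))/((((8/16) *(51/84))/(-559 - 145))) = 946176/85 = 11131.48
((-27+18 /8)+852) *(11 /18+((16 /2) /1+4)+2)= 290089 /24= 12087.04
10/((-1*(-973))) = 0.01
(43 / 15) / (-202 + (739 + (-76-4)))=43 / 6855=0.01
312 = 312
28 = 28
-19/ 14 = -1.36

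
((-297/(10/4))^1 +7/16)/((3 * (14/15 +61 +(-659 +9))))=9469/141136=0.07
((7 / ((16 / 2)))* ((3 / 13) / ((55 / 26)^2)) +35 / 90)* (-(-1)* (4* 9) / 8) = 5908 / 3025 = 1.95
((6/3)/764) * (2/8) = 1/1528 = 0.00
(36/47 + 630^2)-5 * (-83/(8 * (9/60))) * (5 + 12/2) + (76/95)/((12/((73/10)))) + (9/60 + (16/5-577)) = 5641857947/14100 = 400131.77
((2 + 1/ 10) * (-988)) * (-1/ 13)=798/ 5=159.60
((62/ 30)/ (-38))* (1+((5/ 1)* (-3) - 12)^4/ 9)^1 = -183055/ 57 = -3211.49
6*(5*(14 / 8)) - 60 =-15 / 2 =-7.50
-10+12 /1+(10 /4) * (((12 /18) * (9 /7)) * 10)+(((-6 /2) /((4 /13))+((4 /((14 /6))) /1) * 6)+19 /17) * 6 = 7937 /238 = 33.35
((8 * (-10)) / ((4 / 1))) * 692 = -13840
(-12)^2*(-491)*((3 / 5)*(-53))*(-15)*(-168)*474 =2685653542656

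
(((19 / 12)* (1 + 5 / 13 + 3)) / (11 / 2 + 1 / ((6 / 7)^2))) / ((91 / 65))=855 / 1183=0.72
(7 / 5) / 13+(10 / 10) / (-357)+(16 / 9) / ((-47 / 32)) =-3617126 / 3271905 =-1.11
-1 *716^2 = -512656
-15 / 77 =-0.19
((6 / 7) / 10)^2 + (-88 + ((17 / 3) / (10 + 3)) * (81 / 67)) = -93323686 / 1066975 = -87.47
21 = 21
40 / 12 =10 / 3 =3.33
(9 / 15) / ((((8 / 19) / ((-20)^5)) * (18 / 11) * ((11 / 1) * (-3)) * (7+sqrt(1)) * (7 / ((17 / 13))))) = 1615000 / 819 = 1971.92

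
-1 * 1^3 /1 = -1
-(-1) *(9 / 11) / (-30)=-3 / 110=-0.03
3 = 3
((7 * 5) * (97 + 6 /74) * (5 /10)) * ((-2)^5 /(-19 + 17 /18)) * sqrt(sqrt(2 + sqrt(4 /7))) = 1034496 * 7^(3 /4) * (2 * sqrt(7) + 14)^(1 /4) /2405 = 3879.53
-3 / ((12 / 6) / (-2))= 3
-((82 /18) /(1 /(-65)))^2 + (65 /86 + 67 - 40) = -87654.03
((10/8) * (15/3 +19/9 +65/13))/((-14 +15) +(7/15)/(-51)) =46325/3032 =15.28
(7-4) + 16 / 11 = 49 / 11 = 4.45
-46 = -46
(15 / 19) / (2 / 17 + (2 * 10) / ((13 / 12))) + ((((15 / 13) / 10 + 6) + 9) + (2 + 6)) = 11743151 / 507091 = 23.16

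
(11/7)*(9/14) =99/98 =1.01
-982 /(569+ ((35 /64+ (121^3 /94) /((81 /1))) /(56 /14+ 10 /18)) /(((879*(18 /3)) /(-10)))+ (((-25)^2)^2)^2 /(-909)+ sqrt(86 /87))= 28606296542951623832838144*sqrt(7482) /71413255201172815298914193220172005076277+ 417768415808717656561495469088463488 /71413255201172815298914193220172005076277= 0.00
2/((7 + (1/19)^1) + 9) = 38/305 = 0.12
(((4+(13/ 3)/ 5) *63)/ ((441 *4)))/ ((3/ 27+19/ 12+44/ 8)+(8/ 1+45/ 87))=6351/ 574105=0.01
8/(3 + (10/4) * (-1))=16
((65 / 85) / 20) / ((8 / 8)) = 13 / 340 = 0.04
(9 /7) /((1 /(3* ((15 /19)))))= 405 /133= 3.05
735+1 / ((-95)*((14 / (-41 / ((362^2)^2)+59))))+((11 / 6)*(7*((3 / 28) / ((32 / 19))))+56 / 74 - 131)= 584809473705488531 / 965783083600640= 605.53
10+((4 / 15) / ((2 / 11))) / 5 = 772 / 75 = 10.29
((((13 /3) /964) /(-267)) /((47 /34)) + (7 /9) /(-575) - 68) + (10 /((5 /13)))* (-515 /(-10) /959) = -222151994289151 /3335359180650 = -66.61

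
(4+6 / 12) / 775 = 9 / 1550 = 0.01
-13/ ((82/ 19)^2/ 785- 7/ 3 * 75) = 3684005/ 49585651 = 0.07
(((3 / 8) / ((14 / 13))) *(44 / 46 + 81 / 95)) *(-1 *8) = -154167 / 30590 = -5.04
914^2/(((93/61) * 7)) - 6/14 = 50958877/651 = 78277.84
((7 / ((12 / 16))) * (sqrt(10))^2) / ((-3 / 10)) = -2800 / 9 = -311.11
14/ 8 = 7/ 4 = 1.75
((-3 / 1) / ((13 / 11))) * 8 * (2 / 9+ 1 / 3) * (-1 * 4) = 1760 / 39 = 45.13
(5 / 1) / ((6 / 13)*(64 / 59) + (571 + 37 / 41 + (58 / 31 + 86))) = 4874285 / 643672788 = 0.01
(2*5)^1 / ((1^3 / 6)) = 60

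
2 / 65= 0.03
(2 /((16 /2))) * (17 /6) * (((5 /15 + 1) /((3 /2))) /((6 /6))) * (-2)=-34 /27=-1.26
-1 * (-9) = 9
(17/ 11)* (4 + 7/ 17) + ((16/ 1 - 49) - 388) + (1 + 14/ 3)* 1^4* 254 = 33830/ 33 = 1025.15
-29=-29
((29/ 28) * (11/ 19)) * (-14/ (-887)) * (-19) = -319/ 1774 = -0.18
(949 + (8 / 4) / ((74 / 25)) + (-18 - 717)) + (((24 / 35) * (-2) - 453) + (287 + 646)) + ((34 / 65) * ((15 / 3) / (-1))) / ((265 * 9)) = 5567428823 / 8030295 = 693.30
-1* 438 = -438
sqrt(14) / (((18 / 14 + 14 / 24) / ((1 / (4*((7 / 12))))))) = 36*sqrt(14) / 157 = 0.86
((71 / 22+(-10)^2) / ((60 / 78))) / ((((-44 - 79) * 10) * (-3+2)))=9841 / 90200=0.11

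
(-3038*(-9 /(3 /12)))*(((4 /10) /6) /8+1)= 551397 /5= 110279.40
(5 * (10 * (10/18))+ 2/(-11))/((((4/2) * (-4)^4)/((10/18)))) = 3415/114048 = 0.03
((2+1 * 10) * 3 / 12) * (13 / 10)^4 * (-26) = -1113879 / 5000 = -222.78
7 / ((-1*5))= -7 / 5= -1.40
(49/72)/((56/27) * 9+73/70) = 1715/49668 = 0.03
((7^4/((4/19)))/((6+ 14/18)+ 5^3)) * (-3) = -1231713/4744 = -259.64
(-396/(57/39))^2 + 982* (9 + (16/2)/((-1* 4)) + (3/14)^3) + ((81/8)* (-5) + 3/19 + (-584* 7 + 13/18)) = 678971580019/8915256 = 76158.39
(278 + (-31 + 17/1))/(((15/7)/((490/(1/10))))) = 603680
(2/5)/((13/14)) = 28/65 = 0.43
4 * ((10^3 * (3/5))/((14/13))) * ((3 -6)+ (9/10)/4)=-43290/7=-6184.29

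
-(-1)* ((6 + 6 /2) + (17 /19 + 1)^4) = 2852505 /130321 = 21.89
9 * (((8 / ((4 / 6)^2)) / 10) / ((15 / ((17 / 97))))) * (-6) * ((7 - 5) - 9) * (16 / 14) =9.09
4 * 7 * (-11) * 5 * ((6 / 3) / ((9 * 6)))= -1540 / 27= -57.04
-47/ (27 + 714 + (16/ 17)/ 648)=-64719/ 1020359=-0.06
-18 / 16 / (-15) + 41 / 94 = 961 / 1880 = 0.51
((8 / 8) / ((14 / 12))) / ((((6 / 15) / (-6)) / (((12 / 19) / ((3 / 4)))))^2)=345600 / 2527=136.76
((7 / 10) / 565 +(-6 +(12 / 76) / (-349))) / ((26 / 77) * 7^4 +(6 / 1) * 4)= -2472375763 / 344005007300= -0.01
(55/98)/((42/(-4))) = -55/1029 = -0.05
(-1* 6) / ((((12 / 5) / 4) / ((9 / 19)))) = -90 / 19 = -4.74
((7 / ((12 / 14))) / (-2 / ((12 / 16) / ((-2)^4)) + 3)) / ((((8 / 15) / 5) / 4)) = -525 / 68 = -7.72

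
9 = 9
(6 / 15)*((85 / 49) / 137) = 34 / 6713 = 0.01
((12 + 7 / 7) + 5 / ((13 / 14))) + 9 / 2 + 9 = 829 / 26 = 31.88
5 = 5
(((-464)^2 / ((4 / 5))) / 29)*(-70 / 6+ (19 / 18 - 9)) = -1637920 / 9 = -181991.11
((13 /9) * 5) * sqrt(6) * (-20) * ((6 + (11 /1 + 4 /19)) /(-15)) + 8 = 8 + 28340 * sqrt(6) /171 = 413.96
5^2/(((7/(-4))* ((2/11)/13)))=-7150/7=-1021.43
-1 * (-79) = 79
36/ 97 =0.37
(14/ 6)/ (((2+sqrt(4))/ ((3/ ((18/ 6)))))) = 7/ 12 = 0.58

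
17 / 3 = 5.67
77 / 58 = 1.33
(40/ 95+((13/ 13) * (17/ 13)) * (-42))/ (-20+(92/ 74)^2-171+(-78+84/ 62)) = 571313818/ 2789370259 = 0.20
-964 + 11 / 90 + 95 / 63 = -606293 / 630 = -962.37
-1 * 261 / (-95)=261 / 95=2.75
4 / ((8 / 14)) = 7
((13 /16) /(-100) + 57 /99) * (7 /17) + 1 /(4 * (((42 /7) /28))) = 24647 /17600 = 1.40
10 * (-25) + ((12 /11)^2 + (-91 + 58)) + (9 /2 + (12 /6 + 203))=-17499 /242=-72.31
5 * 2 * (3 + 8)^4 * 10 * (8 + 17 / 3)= 20009366.67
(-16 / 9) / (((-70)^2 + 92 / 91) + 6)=-728 / 2009421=-0.00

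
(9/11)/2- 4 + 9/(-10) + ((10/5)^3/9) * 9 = 193/55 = 3.51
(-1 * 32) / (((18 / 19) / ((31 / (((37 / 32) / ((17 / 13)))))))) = -5126656 / 4329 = -1184.26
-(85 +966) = -1051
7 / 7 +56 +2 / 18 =514 / 9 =57.11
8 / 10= 4 / 5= 0.80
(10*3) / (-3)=-10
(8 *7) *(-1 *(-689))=38584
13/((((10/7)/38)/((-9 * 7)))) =-108927/5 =-21785.40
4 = 4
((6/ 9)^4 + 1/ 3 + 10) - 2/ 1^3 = 691/ 81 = 8.53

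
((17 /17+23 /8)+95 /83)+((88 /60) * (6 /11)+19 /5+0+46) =184657 /3320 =55.62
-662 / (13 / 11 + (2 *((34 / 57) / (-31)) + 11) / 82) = -1055118108 / 2096681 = -503.23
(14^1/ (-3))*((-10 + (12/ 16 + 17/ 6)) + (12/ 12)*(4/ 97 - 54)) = 491939/ 1746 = 281.75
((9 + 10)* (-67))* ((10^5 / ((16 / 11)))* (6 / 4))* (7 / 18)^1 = -51052604.17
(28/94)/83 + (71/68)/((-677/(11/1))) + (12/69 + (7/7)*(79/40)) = 88208095283/41304880280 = 2.14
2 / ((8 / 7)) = 7 / 4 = 1.75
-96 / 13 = -7.38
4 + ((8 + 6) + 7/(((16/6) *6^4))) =62215/3456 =18.00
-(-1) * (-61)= -61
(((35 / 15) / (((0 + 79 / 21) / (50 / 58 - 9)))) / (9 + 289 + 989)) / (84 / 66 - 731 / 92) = 1063888 / 1810121391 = 0.00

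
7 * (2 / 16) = 7 / 8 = 0.88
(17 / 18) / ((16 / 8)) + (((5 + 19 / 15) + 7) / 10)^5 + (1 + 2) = 7.58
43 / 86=1 / 2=0.50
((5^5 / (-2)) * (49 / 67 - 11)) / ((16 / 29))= 3896875 / 134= 29081.16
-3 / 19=-0.16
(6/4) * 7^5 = 50421/2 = 25210.50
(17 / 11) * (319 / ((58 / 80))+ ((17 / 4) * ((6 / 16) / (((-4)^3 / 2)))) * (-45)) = 683.46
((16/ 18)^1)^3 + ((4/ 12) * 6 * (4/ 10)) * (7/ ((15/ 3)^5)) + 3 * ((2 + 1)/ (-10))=-4462301/ 22781250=-0.20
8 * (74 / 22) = 296 / 11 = 26.91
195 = 195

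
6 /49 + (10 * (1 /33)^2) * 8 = 10454 /53361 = 0.20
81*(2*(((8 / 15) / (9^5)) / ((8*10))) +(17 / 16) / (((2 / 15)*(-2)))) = -1129312061 / 3499200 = -322.73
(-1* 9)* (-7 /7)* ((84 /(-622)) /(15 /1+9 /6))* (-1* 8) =2016 /3421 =0.59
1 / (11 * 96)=0.00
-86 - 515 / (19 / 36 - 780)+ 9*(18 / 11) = -1981444 / 28061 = -70.61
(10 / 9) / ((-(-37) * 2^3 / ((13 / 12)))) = 65 / 15984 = 0.00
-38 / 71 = -0.54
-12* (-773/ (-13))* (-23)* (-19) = -4053612/ 13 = -311816.31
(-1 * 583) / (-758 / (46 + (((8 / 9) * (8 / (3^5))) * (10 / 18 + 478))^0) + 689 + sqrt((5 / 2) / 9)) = -3119603850 / 3600504041 + 3863541 * sqrt(10) / 18002520205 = -0.87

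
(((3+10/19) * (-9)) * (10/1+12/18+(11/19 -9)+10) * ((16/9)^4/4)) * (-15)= 3831070720/263169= 14557.45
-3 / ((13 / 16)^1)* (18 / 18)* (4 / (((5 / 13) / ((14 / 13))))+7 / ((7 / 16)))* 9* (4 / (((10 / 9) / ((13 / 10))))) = -528768 / 125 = -4230.14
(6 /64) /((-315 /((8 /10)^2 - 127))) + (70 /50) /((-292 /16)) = -79931 /2044000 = -0.04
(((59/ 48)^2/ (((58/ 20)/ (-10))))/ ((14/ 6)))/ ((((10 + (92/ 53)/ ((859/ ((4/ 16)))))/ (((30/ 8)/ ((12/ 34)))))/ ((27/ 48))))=-1010306729625/ 757141331968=-1.33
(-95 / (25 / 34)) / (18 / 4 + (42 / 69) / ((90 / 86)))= -267444 / 10519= -25.42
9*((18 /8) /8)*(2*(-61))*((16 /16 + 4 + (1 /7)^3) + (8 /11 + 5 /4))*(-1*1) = 520509645 /241472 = 2155.57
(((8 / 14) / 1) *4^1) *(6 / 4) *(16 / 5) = 384 / 35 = 10.97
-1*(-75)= 75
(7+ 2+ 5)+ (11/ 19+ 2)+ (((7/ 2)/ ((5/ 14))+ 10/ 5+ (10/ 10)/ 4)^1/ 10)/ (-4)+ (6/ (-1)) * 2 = 65021/ 15200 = 4.28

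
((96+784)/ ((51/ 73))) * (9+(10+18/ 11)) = 1325680/ 51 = 25993.73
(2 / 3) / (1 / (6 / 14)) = 2 / 7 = 0.29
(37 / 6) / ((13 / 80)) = 1480 / 39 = 37.95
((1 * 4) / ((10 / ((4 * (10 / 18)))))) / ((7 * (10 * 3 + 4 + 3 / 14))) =16 / 4311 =0.00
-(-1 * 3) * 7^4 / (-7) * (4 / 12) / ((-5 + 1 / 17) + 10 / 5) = 5831 / 50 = 116.62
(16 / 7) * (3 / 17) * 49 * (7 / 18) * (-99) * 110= -1422960 / 17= -83703.53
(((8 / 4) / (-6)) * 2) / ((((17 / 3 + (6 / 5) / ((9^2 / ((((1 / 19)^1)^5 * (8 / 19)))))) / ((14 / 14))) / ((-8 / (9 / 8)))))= 30109363840 / 35990098981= 0.84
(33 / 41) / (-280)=-33 / 11480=-0.00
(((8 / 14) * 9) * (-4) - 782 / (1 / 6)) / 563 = -32988 / 3941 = -8.37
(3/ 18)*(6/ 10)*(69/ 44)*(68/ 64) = 1173/ 7040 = 0.17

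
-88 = -88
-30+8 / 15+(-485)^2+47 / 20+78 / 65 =2822389 / 12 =235199.08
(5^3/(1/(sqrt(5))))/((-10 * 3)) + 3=-6.32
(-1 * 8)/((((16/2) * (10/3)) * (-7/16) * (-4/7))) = -6/5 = -1.20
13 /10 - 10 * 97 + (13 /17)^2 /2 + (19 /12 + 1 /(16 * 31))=-2078822557 /2150160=-966.82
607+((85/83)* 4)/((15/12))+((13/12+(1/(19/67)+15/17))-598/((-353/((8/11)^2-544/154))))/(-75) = 880510386823877/1442816949420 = 610.27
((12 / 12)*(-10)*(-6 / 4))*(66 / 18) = 55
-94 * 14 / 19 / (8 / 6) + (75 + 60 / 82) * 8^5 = 1933107693 / 779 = 2481524.64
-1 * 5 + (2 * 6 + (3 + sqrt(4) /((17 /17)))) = 12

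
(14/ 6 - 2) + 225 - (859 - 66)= -1703/ 3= -567.67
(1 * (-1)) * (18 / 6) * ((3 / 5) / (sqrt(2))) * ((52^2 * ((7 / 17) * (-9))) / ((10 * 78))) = 4914 * sqrt(2) / 425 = 16.35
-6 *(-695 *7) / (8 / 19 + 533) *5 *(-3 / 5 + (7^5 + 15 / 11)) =4598793.19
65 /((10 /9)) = 117 /2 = 58.50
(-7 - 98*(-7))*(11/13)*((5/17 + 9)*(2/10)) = 1180102/1105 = 1067.97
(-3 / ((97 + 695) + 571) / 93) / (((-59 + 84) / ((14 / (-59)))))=14 / 62323175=0.00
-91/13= -7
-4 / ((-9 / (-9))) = -4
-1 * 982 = -982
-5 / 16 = -0.31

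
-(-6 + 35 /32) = 157 /32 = 4.91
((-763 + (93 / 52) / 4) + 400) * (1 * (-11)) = 829521 / 208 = 3988.08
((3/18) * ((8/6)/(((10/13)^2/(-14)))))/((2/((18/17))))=-1183/425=-2.78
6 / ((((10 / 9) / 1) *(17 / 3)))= 81 / 85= 0.95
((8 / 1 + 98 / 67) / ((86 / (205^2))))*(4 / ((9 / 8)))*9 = 426301600 / 2881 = 147970.01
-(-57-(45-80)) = 22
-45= -45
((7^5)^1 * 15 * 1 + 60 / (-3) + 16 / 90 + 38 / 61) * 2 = 1383951046 / 2745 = 504171.60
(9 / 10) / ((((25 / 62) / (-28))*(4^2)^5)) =-1953 / 32768000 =-0.00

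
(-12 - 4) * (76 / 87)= -1216 / 87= -13.98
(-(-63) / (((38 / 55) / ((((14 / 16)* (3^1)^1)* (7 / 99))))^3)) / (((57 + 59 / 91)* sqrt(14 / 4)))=1338257375* sqrt(14) / 442150674432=0.01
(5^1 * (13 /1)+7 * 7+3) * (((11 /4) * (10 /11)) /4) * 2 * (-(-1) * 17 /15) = 663 /4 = 165.75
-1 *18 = -18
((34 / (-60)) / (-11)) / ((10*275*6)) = 17 / 5445000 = 0.00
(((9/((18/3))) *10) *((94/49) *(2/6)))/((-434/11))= -2585/10633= -0.24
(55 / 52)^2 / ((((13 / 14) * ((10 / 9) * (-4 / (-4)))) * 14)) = 5445 / 70304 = 0.08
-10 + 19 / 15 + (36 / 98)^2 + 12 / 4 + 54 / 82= -7294261 / 1476615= -4.94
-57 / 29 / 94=-57 / 2726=-0.02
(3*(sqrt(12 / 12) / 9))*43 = 43 / 3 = 14.33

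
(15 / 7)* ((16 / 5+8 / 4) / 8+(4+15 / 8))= 783 / 56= 13.98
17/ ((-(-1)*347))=17/ 347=0.05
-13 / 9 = -1.44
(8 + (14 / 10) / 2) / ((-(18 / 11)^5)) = -4670479 / 6298560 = -0.74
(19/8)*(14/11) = 3.02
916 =916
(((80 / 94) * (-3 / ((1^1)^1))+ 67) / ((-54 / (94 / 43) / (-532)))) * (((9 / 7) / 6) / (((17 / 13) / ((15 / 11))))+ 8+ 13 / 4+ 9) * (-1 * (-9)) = 47824881 / 187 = 255748.03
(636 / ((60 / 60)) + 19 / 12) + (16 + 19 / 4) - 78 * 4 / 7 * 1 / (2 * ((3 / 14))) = 1663 / 3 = 554.33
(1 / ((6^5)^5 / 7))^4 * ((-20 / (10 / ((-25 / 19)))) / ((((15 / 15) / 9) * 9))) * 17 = 1020425 / 6206526923250673607918557538001549295102865249493071279659183680510222844035072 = 0.00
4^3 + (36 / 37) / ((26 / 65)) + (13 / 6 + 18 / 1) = 19225 / 222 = 86.60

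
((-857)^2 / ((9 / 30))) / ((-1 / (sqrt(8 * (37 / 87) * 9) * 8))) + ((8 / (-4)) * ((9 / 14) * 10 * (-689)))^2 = 3845240100 / 49-117511840 * sqrt(6438) / 87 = -29902895.66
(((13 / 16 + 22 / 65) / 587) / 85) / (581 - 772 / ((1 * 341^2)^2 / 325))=16184961340317 / 407646765513955442800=0.00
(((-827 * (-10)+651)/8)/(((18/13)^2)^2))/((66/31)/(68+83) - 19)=-1192684539761/74636256384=-15.98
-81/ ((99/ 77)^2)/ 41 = -1.20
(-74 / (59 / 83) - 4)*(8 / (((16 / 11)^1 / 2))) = -70158 / 59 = -1189.12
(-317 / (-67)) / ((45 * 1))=317 / 3015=0.11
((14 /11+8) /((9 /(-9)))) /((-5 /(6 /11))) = 1.01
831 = 831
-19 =-19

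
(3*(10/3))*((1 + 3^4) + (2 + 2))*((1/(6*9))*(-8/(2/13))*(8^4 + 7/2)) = -3394993.33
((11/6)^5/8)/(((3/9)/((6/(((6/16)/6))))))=161051/216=745.61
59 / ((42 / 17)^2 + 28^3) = 17051 / 6345892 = 0.00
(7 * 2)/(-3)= -4.67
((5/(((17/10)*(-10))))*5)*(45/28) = -1125/476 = -2.36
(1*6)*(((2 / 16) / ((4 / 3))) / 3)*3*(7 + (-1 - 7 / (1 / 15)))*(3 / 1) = -2673 / 16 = -167.06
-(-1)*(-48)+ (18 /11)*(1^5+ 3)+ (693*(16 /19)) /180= -39932 /1045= -38.21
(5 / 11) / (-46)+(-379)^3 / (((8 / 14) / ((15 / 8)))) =-1446196979615 / 8096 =-178631049.85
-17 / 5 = -3.40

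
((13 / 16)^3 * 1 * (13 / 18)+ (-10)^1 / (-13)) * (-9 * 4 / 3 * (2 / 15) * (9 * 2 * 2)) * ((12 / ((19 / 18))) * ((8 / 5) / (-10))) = 121.18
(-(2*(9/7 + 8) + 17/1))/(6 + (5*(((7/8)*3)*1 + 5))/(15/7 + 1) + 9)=-43824/33425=-1.31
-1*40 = -40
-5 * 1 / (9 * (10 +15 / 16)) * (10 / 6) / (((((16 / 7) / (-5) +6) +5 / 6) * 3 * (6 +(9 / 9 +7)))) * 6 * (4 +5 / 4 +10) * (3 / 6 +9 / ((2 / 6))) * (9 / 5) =-13420 / 9373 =-1.43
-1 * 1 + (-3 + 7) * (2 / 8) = 0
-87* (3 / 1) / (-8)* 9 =293.62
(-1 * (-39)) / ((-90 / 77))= -1001 / 30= -33.37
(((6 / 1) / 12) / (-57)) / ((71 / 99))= -33 / 2698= -0.01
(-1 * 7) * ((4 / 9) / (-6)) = 14 / 27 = 0.52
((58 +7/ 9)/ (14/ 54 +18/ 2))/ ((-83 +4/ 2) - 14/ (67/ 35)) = -106329/ 1479250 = -0.07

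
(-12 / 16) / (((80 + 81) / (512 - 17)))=-1485 / 644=-2.31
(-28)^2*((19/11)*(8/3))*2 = 238336/33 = 7222.30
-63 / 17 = -3.71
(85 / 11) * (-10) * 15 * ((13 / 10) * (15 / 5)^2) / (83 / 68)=-10143900 / 913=-11110.51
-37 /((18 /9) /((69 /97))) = -2553 /194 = -13.16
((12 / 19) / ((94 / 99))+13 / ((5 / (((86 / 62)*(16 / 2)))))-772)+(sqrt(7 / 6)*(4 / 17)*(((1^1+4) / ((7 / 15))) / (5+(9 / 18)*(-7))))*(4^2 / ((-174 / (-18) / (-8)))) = -102770814 / 138415-12800*sqrt(42) / 3451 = -766.52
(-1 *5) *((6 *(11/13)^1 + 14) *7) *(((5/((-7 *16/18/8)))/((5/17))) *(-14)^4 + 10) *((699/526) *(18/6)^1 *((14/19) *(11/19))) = 1176817836181680/1234259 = 953461012.79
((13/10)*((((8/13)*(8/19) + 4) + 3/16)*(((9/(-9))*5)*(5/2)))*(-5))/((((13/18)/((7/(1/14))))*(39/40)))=322903875/6422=50280.89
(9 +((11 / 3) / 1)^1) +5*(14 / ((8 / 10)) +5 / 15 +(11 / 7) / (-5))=4211 / 42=100.26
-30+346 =316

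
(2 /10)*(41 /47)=41 /235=0.17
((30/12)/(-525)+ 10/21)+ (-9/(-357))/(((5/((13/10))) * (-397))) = 79539/168725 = 0.47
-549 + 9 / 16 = -8775 / 16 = -548.44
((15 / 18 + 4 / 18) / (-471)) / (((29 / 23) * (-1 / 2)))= 437 / 122931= 0.00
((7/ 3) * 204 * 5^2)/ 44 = 2975/ 11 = 270.45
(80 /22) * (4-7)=-120 /11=-10.91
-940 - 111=-1051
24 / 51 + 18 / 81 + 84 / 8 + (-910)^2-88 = 253375097 / 306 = 828023.19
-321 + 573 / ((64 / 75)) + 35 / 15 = 67741 / 192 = 352.82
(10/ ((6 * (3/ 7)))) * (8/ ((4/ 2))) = 140/ 9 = 15.56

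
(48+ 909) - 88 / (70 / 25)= 6479 / 7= 925.57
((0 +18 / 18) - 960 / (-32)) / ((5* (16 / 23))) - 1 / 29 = 20597 / 2320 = 8.88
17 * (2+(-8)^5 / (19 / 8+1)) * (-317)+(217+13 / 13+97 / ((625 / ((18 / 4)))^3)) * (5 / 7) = 551721568080629893 / 10546875000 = 52311378.31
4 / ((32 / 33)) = 33 / 8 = 4.12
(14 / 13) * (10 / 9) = 140 / 117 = 1.20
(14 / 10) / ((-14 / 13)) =-13 / 10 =-1.30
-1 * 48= -48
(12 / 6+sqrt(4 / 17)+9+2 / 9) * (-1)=-101 / 9 -2 * sqrt(17) / 17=-11.71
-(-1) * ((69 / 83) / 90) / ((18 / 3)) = 23 / 14940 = 0.00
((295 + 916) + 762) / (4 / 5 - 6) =-9865 / 26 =-379.42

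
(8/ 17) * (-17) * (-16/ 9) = 128/ 9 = 14.22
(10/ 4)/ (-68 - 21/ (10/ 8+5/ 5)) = -15/ 464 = -0.03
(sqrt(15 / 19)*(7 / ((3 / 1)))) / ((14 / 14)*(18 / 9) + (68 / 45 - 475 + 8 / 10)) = -105*sqrt(285) / 402439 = -0.00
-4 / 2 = -2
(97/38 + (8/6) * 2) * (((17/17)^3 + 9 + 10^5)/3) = 29752975/171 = 173994.01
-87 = -87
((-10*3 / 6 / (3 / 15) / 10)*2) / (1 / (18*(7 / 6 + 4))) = -465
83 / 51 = 1.63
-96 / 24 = -4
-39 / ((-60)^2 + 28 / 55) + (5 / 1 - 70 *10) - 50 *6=-197040005 / 198028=-995.01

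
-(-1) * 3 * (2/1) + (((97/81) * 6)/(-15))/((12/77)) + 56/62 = 288481/75330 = 3.83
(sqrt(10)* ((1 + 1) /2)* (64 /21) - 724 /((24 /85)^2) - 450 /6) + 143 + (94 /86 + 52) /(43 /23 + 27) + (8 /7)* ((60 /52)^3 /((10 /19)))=-71199592962185 /7903821744 + 64* sqrt(10) /21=-8998.61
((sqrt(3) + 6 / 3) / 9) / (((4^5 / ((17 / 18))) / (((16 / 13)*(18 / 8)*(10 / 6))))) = 85*sqrt(3) / 179712 + 85 / 89856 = 0.00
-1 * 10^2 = -100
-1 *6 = -6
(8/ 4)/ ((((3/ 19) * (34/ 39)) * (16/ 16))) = 247/ 17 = 14.53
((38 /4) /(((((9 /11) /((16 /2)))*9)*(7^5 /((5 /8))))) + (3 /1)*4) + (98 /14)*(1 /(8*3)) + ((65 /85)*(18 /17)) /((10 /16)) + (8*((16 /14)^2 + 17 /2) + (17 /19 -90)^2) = 45630192392554187 /5681202309720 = 8031.78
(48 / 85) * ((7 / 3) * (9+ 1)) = 13.18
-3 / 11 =-0.27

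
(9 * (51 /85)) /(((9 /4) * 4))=3 /5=0.60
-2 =-2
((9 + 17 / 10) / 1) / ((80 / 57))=6099 / 800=7.62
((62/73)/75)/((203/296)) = 18352/1111425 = 0.02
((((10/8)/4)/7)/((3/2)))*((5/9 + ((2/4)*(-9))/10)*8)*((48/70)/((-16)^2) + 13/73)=280801/61810560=0.00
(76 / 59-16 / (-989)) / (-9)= -76108 / 525159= -0.14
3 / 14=0.21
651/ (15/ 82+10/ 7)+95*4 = 725174/ 925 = 783.97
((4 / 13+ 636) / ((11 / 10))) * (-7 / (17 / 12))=-631680 / 221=-2858.28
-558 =-558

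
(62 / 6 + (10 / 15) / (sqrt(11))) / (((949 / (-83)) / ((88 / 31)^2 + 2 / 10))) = -7.61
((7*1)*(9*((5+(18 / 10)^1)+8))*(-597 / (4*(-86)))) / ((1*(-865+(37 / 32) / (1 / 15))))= -1590408 / 833125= -1.91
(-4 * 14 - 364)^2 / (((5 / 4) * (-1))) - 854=-141974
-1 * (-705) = 705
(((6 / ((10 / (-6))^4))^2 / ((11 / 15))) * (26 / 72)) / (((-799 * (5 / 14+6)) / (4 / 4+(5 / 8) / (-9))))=-13334139 / 244444062500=-0.00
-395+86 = -309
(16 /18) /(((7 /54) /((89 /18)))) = 712 /21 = 33.90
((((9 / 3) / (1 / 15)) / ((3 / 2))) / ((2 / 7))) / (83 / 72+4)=20.38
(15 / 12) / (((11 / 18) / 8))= 180 / 11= 16.36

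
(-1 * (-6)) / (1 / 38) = 228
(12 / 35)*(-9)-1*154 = -5498 / 35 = -157.09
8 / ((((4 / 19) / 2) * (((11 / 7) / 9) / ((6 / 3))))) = 9576 / 11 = 870.55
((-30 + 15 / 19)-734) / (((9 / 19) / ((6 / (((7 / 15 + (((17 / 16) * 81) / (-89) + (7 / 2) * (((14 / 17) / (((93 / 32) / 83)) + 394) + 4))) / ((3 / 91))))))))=-326467393440 / 1510745981381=-0.22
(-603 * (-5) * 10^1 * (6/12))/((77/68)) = 1025100/77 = 13312.99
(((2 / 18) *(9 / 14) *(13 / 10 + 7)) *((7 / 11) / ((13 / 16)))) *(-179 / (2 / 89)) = -2644546 / 715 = -3698.67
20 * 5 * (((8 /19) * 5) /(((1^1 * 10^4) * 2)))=1 /95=0.01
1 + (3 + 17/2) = 25/2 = 12.50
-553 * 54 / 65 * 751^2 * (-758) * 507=497889053196444 / 5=99577810639288.80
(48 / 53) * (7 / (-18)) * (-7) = 392 / 159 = 2.47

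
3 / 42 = 1 / 14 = 0.07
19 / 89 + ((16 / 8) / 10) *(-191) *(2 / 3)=-33713 / 1335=-25.25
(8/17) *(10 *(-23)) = -1840/17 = -108.24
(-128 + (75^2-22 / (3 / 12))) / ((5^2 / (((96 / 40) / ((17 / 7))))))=454356 / 2125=213.81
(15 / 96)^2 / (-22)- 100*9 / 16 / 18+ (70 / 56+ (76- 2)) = 1624807 / 22528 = 72.12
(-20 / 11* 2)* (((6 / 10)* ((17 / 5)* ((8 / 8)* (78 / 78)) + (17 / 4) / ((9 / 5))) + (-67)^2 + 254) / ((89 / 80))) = -45565984 / 2937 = -15514.47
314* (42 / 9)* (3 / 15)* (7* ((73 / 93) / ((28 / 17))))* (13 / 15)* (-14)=-248222338 / 20925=-11862.48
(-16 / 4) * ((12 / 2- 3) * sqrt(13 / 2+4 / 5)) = -6 * sqrt(730) / 5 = -32.42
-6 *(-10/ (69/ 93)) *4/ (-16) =-465/ 23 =-20.22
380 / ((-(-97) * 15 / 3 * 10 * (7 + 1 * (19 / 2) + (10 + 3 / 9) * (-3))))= -76 / 14065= -0.01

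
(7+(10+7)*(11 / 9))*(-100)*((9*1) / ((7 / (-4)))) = 100000 / 7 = 14285.71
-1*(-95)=95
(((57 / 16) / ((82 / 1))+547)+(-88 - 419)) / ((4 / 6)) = 157611 / 2624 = 60.07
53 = 53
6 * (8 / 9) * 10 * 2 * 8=853.33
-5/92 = -0.05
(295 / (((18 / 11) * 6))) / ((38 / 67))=52.98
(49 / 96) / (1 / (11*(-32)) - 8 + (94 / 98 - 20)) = -26411 / 1399347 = -0.02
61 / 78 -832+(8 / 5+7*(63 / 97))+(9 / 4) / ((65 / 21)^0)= -822.82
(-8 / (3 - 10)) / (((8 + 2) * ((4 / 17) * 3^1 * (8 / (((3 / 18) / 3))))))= 17 / 15120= 0.00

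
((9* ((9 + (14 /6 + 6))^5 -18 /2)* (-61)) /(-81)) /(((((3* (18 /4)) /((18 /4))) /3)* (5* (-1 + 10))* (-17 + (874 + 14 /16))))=37107700072 /135084429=274.70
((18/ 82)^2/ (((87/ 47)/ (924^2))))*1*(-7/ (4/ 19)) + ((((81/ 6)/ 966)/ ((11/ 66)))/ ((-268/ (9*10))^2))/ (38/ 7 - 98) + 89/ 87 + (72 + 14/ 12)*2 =-713985307658868277/ 966372096576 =-738830.63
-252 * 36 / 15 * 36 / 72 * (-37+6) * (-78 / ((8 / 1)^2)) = -228501 / 20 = -11425.05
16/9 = 1.78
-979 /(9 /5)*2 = -9790 /9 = -1087.78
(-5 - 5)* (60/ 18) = -100/ 3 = -33.33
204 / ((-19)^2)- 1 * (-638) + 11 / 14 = 3231279 / 5054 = 639.35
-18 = -18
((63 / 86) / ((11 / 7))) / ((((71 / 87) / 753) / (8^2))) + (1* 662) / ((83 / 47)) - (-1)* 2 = 27905.42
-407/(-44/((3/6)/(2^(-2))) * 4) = 37/8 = 4.62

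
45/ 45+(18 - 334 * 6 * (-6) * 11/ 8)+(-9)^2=16633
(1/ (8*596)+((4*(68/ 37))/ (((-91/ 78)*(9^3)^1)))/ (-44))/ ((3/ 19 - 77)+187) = 0.00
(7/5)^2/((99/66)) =98/75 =1.31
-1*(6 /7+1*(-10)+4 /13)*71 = 57084 /91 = 627.30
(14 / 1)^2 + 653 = 849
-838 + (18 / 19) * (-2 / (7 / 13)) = -841.52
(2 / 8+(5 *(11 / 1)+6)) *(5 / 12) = 1225 / 48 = 25.52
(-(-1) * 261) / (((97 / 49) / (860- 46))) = 10410246 / 97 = 107322.12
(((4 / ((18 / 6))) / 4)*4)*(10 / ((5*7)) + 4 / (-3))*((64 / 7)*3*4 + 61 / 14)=-70268 / 441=-159.34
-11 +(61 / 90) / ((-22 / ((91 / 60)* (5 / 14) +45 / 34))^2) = -79727563859 / 7251171840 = -11.00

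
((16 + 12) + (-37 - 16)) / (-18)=25 / 18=1.39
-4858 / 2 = -2429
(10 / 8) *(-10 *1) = -25 / 2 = -12.50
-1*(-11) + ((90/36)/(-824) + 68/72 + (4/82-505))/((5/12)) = -303707233/253380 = -1198.62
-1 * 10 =-10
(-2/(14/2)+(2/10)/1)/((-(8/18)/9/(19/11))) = 4617/1540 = 3.00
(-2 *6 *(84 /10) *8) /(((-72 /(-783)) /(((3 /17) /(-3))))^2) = -476847 /1445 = -330.00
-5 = -5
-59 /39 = -1.51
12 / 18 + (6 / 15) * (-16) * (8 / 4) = -182 / 15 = -12.13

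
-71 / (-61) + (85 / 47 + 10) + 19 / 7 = 314817 / 20069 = 15.69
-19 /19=-1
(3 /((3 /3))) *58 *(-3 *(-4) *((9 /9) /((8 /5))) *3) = 3915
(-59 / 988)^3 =-205379 / 964430272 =-0.00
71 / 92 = 0.77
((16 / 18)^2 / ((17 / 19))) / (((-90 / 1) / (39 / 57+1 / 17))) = -0.01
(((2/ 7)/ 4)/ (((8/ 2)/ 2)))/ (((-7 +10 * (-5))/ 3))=-1/ 532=-0.00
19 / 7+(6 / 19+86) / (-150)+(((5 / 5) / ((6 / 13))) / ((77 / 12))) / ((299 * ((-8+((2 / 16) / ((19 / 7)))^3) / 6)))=481222635497 / 225080732745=2.14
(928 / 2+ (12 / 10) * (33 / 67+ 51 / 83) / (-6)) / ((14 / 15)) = 19343046 / 38927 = 496.91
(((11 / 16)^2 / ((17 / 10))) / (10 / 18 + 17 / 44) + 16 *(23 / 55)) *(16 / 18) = 77965841 / 12555180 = 6.21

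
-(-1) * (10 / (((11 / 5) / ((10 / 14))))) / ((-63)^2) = 250 / 305613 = 0.00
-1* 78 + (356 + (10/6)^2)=2527/9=280.78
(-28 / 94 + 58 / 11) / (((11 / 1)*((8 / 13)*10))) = 8359 / 113740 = 0.07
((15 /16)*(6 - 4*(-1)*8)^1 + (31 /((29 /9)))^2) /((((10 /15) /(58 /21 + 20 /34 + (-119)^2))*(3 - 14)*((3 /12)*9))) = -1453646843983 /13210428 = -110037.83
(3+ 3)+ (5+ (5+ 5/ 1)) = 21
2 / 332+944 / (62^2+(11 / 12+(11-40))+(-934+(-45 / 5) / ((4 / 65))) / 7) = 0.26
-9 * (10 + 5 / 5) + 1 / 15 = -1484 / 15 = -98.93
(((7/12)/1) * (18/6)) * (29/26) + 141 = 14867/104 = 142.95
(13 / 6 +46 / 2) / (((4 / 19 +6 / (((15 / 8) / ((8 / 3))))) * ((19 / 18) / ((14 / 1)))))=6795 / 178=38.17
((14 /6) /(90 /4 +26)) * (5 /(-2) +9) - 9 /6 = -691 /582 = -1.19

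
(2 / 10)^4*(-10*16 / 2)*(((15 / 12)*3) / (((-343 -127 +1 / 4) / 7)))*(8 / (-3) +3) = 0.00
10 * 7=70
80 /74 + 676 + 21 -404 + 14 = 308.08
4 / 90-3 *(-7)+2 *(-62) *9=-49273 / 45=-1094.96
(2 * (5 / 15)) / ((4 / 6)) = 1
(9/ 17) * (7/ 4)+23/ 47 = 4525/ 3196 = 1.42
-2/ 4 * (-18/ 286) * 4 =18/ 143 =0.13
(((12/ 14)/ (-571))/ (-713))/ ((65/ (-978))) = -5868/ 185240965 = -0.00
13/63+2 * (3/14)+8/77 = 512/693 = 0.74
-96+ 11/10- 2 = -969/10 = -96.90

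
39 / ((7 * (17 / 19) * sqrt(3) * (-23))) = -247 * sqrt(3) / 2737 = -0.16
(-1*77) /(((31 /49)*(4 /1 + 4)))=-3773 /248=-15.21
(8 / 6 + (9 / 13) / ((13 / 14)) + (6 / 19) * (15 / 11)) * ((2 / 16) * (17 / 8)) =0.67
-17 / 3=-5.67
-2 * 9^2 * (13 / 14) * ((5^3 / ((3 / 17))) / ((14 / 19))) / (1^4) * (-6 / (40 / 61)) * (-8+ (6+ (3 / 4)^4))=-223551715725 / 100352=-2227675.74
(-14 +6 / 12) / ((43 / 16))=-216 / 43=-5.02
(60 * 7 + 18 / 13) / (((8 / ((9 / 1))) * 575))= 24651 / 29900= 0.82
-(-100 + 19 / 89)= 8881 / 89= 99.79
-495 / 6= -82.50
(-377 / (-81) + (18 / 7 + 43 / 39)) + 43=51.33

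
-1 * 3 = -3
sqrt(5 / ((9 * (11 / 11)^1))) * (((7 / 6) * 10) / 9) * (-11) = -385 * sqrt(5) / 81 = -10.63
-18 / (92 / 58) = -261 / 23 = -11.35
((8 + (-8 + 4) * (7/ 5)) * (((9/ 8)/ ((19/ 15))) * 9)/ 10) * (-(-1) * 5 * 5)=3645/ 76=47.96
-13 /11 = -1.18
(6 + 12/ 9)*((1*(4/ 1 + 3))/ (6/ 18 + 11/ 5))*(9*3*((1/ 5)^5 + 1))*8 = 51991632/ 11875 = 4378.24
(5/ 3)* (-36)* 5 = -300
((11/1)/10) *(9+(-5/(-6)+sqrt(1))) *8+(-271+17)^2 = 193834/3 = 64611.33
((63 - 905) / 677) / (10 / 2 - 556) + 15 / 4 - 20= -24243387 / 1492108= -16.25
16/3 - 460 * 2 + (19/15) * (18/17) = -232898/255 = -913.33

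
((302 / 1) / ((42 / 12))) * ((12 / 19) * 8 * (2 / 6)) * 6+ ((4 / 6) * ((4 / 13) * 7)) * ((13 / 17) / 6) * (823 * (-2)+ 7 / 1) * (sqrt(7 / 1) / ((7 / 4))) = 115968 / 133-26224 * sqrt(7) / 153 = 418.46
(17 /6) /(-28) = -0.10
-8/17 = -0.47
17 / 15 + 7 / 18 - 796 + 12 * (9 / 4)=-69073 / 90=-767.48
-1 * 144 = -144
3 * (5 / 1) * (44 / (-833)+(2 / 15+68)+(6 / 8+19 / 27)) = 31277881 / 29988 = 1043.01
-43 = -43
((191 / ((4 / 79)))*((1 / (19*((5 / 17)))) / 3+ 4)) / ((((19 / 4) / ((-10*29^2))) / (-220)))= 6460148328920 / 1083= 5965049241.85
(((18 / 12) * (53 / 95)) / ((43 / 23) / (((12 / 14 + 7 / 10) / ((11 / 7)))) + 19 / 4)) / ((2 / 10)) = 797226 / 1264507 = 0.63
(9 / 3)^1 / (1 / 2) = 6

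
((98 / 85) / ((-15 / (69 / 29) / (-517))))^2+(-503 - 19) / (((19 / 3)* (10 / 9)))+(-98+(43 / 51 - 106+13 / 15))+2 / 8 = 300049550286397 / 34634482500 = 8663.32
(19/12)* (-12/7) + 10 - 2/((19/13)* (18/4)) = 8357/1197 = 6.98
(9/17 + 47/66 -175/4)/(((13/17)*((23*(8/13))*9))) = -95389/218592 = -0.44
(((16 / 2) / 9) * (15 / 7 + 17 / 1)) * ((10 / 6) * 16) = 85760 / 189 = 453.76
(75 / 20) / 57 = 5 / 76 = 0.07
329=329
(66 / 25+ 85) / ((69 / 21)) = 15337 / 575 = 26.67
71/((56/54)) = 1917/28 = 68.46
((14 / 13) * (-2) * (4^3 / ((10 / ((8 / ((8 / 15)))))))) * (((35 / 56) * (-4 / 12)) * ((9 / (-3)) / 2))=-840 / 13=-64.62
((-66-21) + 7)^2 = 6400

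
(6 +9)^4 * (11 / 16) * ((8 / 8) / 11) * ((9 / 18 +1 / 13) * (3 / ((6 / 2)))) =759375 / 416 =1825.42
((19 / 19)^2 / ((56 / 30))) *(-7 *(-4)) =15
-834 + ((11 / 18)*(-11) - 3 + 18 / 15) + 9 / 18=-37891 / 45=-842.02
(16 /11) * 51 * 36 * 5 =146880 /11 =13352.73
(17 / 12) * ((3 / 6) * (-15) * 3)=-255 / 8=-31.88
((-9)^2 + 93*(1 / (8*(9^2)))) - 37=9535 / 216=44.14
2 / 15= 0.13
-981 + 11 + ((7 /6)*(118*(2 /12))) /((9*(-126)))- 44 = -2956883 /2916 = -1014.02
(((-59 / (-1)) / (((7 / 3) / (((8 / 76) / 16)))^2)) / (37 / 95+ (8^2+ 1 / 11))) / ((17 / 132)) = 0.00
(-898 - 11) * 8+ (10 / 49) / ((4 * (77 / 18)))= -27437211 / 3773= -7271.99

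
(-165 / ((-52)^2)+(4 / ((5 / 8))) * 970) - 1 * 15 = 16745707 / 2704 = 6192.94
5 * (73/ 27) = 365/ 27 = 13.52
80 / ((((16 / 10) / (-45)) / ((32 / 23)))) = -3130.43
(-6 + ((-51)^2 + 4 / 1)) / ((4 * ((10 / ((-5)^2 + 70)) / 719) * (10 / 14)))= 248534573 / 40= 6213364.32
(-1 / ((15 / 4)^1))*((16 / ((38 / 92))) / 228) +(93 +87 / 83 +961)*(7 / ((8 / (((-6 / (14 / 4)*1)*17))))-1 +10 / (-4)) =-41254254833 / 1348335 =-30596.44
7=7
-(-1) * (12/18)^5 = 32/243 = 0.13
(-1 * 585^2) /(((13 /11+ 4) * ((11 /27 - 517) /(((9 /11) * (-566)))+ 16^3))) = -16.12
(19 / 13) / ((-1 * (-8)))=0.18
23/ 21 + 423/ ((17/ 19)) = 169168/ 357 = 473.86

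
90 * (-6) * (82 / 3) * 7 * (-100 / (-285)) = -688800 / 19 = -36252.63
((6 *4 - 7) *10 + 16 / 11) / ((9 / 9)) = 1886 / 11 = 171.45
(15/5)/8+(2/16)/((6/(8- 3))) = 23/48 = 0.48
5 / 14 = 0.36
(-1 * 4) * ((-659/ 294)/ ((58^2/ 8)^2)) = 5272/ 103970307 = 0.00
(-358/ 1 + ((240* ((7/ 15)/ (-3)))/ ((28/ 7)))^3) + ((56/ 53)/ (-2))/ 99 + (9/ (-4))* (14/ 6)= -74064073/ 62964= -1176.29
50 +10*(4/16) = 105/2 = 52.50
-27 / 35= -0.77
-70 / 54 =-35 / 27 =-1.30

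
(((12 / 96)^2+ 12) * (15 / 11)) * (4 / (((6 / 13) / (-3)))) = -149955 / 352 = -426.01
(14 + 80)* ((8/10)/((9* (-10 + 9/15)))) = -8/9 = -0.89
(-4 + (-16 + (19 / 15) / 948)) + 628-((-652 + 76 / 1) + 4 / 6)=16827019 / 14220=1183.33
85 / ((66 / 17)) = 1445 / 66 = 21.89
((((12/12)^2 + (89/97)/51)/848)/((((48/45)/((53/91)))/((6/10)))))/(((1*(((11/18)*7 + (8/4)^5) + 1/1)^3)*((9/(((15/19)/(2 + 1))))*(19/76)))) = 1529685/1722714087156062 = 0.00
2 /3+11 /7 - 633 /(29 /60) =-796217 /609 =-1307.42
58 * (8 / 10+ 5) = 1682 / 5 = 336.40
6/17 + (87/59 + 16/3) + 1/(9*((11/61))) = 772234/99297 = 7.78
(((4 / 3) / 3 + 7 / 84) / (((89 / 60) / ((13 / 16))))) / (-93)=-1235 / 397296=-0.00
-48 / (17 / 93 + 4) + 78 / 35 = -125898 / 13615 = -9.25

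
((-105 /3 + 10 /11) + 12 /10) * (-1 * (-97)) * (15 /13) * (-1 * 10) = 5264190 /143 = 36812.52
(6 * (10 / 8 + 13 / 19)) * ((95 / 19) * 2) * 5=11025 / 19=580.26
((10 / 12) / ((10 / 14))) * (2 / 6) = 7 / 18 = 0.39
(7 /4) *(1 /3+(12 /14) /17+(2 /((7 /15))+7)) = 2083 /102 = 20.42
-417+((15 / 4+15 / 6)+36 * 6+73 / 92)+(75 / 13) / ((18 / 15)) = -189.15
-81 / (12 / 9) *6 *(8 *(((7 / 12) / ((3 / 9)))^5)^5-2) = -977638818539772390620079 / 281474976710656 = -3473270803.55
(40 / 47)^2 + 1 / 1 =3809 / 2209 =1.72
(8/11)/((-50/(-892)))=3568/275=12.97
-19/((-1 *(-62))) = -19/62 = -0.31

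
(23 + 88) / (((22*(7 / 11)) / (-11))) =-87.21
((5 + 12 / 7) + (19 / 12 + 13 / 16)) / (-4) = -3061 / 1344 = -2.28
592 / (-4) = -148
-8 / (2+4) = -4 / 3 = -1.33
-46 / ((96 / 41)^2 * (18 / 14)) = -270641 / 41472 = -6.53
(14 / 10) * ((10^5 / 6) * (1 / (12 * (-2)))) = -8750 / 9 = -972.22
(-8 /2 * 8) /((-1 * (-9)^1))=-32 /9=-3.56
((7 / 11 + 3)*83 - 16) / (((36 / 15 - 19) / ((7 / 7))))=-15720 / 913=-17.22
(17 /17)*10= 10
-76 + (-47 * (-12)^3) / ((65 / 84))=6817204 / 65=104880.06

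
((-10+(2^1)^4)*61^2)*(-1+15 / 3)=89304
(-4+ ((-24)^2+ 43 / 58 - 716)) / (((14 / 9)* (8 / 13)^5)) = -3966523119 / 3801088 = -1043.52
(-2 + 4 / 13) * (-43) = 946 / 13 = 72.77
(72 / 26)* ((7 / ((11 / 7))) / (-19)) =-0.65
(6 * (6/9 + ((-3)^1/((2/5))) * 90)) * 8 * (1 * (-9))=291312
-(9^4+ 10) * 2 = -13142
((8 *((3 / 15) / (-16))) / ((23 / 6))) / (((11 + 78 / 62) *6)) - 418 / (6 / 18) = -109599631 / 87400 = -1254.00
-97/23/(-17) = 97/391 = 0.25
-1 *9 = -9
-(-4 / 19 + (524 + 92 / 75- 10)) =-515.02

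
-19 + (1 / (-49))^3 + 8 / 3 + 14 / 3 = -4117718 / 352947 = -11.67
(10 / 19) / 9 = 10 / 171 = 0.06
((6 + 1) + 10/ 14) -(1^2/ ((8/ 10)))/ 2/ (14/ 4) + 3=10.54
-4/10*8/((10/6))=-48/25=-1.92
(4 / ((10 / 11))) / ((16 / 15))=33 / 8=4.12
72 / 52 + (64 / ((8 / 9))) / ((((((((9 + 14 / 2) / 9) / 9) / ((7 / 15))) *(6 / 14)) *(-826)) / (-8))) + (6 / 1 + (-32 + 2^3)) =-48978 / 3835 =-12.77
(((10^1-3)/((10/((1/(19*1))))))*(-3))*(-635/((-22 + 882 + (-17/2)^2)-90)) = 1778/21337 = 0.08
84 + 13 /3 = 265 /3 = 88.33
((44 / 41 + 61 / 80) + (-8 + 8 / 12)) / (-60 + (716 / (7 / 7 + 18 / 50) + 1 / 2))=-919649 / 78114840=-0.01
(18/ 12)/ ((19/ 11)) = 33/ 38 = 0.87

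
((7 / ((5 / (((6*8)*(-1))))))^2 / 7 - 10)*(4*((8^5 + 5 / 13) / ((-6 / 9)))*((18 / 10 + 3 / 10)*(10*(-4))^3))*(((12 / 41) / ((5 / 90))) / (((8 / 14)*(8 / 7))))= 72161332761901824 / 533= 135387115875988.41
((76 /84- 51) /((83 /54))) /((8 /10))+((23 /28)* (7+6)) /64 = -6034703 /148736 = -40.57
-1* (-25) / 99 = 25 / 99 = 0.25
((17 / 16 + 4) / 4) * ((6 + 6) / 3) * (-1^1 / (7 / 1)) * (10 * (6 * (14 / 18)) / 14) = -135 / 56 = -2.41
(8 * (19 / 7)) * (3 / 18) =76 / 21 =3.62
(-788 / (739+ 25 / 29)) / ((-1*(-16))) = -5713 / 85824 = -0.07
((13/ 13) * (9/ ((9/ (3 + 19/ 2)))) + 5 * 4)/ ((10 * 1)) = 13/ 4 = 3.25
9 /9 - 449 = -448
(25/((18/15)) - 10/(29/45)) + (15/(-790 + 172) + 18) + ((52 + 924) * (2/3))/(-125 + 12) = 5918170/337531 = 17.53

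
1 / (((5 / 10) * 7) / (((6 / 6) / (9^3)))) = 2 / 5103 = 0.00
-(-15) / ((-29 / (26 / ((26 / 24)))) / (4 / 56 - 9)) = 22500 / 203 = 110.84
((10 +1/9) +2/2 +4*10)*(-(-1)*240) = 36800/3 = 12266.67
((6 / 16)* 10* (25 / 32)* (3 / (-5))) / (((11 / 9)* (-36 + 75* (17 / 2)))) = -675 / 282304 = -0.00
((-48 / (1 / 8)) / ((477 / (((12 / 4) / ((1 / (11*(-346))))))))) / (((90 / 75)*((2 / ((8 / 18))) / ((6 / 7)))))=4871680 / 3339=1459.02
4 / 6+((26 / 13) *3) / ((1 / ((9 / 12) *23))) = 625 / 6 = 104.17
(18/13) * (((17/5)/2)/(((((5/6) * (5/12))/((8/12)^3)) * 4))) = 816/1625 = 0.50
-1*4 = -4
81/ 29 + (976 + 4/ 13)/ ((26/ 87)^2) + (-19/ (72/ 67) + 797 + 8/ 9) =17912737045/ 1529112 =11714.47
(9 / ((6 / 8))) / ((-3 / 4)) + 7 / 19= -297 / 19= -15.63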